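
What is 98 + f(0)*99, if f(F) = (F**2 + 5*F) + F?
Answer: 98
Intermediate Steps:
f(F) = F**2 + 6*F
98 + f(0)*99 = 98 + (0*(6 + 0))*99 = 98 + (0*6)*99 = 98 + 0*99 = 98 + 0 = 98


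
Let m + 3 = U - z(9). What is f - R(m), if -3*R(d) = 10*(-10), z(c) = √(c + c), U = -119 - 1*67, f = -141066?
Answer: -423298/3 ≈ -1.4110e+5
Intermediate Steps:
U = -186 (U = -119 - 67 = -186)
z(c) = √2*√c (z(c) = √(2*c) = √2*√c)
m = -189 - 3*√2 (m = -3 + (-186 - √2*√9) = -3 + (-186 - √2*3) = -3 + (-186 - 3*√2) = -189 - 3*√2 ≈ -193.24)
R(d) = 100/3 (R(d) = -10*(-10)/3 = -⅓*(-100) = 100/3)
f - R(m) = -141066 - 1*100/3 = -141066 - 100/3 = -423298/3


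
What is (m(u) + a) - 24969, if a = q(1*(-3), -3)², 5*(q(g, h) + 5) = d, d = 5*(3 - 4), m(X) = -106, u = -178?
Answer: -25039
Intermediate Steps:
d = -5 (d = 5*(-1) = -5)
q(g, h) = -6 (q(g, h) = -5 + (⅕)*(-5) = -5 - 1 = -6)
a = 36 (a = (-6)² = 36)
(m(u) + a) - 24969 = (-106 + 36) - 24969 = -70 - 24969 = -25039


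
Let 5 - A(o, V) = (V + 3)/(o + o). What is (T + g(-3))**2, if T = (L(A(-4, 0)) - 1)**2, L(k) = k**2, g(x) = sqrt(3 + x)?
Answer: 10152029750625/16777216 ≈ 6.0511e+5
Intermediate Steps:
A(o, V) = 5 - (3 + V)/(2*o) (A(o, V) = 5 - (V + 3)/(o + o) = 5 - (3 + V)/(2*o))
T = 3186225/4096 (T = (((1/2)*(-3 - 1*0 + 10*(-4))/(-4))**2 - 1)**2 = (((1/2)*(-1/4)*(-3 + 0 - 40))**2 - 1)**2 = (((1/2)*(-1/4)*(-43))**2 - 1)**2 = ((43/8)**2 - 1)**2 = (1849/64 - 1)**2 = (1785/64)**2 = 3186225/4096 ≈ 777.89)
(T + g(-3))**2 = (3186225/4096 + sqrt(3 - 3))**2 = (3186225/4096 + sqrt(0))**2 = (3186225/4096 + 0)**2 = (3186225/4096)**2 = 10152029750625/16777216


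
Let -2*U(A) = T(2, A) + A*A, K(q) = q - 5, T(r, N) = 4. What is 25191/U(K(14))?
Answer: -50382/85 ≈ -592.73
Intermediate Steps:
K(q) = -5 + q
U(A) = -2 - A²/2 (U(A) = -(4 + A*A)/2 = -(4 + A²)/2 = -2 - A²/2)
25191/U(K(14)) = 25191/(-2 - (-5 + 14)²/2) = 25191/(-2 - ½*9²) = 25191/(-2 - ½*81) = 25191/(-2 - 81/2) = 25191/(-85/2) = 25191*(-2/85) = -50382/85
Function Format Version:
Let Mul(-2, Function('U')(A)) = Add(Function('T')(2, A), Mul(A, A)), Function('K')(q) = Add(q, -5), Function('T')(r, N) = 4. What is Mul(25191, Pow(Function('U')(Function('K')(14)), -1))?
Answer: Rational(-50382, 85) ≈ -592.73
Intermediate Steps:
Function('K')(q) = Add(-5, q)
Function('U')(A) = Add(-2, Mul(Rational(-1, 2), Pow(A, 2))) (Function('U')(A) = Mul(Rational(-1, 2), Add(4, Mul(A, A))) = Mul(Rational(-1, 2), Add(4, Pow(A, 2))) = Add(-2, Mul(Rational(-1, 2), Pow(A, 2))))
Mul(25191, Pow(Function('U')(Function('K')(14)), -1)) = Mul(25191, Pow(Add(-2, Mul(Rational(-1, 2), Pow(Add(-5, 14), 2))), -1)) = Mul(25191, Pow(Add(-2, Mul(Rational(-1, 2), Pow(9, 2))), -1)) = Mul(25191, Pow(Add(-2, Mul(Rational(-1, 2), 81)), -1)) = Mul(25191, Pow(Add(-2, Rational(-81, 2)), -1)) = Mul(25191, Pow(Rational(-85, 2), -1)) = Mul(25191, Rational(-2, 85)) = Rational(-50382, 85)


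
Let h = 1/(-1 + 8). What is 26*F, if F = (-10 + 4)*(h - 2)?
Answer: 2028/7 ≈ 289.71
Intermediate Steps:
h = 1/7 ≈ 0.14286
F = 78/7 (F = (-10 + 4)*(1/7 - 2) = -6*(-13/7) = 78/7 ≈ 11.143)
26*F = 26*(78/7) = 2028/7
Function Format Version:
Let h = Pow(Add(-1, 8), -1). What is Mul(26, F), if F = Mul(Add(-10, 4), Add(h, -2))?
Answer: Rational(2028, 7) ≈ 289.71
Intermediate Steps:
h = Rational(1, 7) (h = Pow(7, -1) = Rational(1, 7) ≈ 0.14286)
F = Rational(78, 7) (F = Mul(Add(-10, 4), Add(Rational(1, 7), -2)) = Mul(-6, Rational(-13, 7)) = Rational(78, 7) ≈ 11.143)
Mul(26, F) = Mul(26, Rational(78, 7)) = Rational(2028, 7)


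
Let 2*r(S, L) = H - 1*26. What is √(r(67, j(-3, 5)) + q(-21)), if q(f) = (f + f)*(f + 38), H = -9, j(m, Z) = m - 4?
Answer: I*√2926/2 ≈ 27.046*I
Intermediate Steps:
j(m, Z) = -4 + m
q(f) = 2*f*(38 + f) (q(f) = (2*f)*(38 + f) = 2*f*(38 + f))
r(S, L) = -35/2 (r(S, L) = (-9 - 1*26)/2 = (-9 - 26)/2 = (½)*(-35) = -35/2)
√(r(67, j(-3, 5)) + q(-21)) = √(-35/2 + 2*(-21)*(38 - 21)) = √(-35/2 + 2*(-21)*17) = √(-35/2 - 714) = √(-1463/2) = I*√2926/2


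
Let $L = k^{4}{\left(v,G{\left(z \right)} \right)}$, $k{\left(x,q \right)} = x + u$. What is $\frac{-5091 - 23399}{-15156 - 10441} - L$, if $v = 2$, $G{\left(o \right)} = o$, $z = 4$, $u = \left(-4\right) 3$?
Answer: $- \frac{23267410}{2327} \approx -9998.9$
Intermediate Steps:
$u = -12$
$k{\left(x,q \right)} = -12 + x$ ($k{\left(x,q \right)} = x - 12 = -12 + x$)
$L = 10000$ ($L = \left(-12 + 2\right)^{4} = \left(-10\right)^{4} = 10000$)
$\frac{-5091 - 23399}{-15156 - 10441} - L = \frac{-5091 - 23399}{-15156 - 10441} - 10000 = - \frac{28490}{-25597} - 10000 = \left(-28490\right) \left(- \frac{1}{25597}\right) - 10000 = \frac{2590}{2327} - 10000 = - \frac{23267410}{2327}$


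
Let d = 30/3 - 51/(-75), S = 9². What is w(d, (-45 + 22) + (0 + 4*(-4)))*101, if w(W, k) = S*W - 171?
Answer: 1752552/25 ≈ 70102.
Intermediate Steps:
S = 81
d = 267/25 (d = 30*(⅓) - 51*(-1/75) = 10 + 17/25 = 267/25 ≈ 10.680)
w(W, k) = -171 + 81*W (w(W, k) = 81*W - 171 = -171 + 81*W)
w(d, (-45 + 22) + (0 + 4*(-4)))*101 = (-171 + 81*(267/25))*101 = (-171 + 21627/25)*101 = (17352/25)*101 = 1752552/25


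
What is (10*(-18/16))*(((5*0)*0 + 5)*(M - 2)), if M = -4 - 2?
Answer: 450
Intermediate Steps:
M = -6
(10*(-18/16))*(((5*0)*0 + 5)*(M - 2)) = (10*(-18/16))*(((5*0)*0 + 5)*(-6 - 2)) = (10*(-18*1/16))*((0*0 + 5)*(-8)) = (10*(-9/8))*((0 + 5)*(-8)) = -225*(-8)/4 = -45/4*(-40) = 450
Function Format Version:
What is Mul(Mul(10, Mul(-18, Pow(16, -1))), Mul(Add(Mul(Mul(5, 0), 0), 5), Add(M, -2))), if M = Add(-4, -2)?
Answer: 450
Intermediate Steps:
M = -6
Mul(Mul(10, Mul(-18, Pow(16, -1))), Mul(Add(Mul(Mul(5, 0), 0), 5), Add(M, -2))) = Mul(Mul(10, Mul(-18, Pow(16, -1))), Mul(Add(Mul(Mul(5, 0), 0), 5), Add(-6, -2))) = Mul(Mul(10, Mul(-18, Rational(1, 16))), Mul(Add(Mul(0, 0), 5), -8)) = Mul(Mul(10, Rational(-9, 8)), Mul(Add(0, 5), -8)) = Mul(Rational(-45, 4), Mul(5, -8)) = Mul(Rational(-45, 4), -40) = 450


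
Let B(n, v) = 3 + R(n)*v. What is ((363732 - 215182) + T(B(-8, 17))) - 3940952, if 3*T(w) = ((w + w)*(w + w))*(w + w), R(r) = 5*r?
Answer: -2493687070/3 ≈ -8.3123e+8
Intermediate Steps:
B(n, v) = 3 + 5*n*v (B(n, v) = 3 + (5*n)*v = 3 + 5*n*v)
T(w) = 8*w³/3 (T(w) = (((w + w)*(w + w))*(w + w))/3 = (((2*w)*(2*w))*(2*w))/3 = ((4*w²)*(2*w))/3 = (8*w³)/3 = 8*w³/3)
((363732 - 215182) + T(B(-8, 17))) - 3940952 = ((363732 - 215182) + 8*(3 + 5*(-8)*17)³/3) - 3940952 = (148550 + 8*(3 - 680)³/3) - 3940952 = (148550 + (8/3)*(-677)³) - 3940952 = (148550 + (8/3)*(-310288733)) - 3940952 = (148550 - 2482309864/3) - 3940952 = -2481864214/3 - 3940952 = -2493687070/3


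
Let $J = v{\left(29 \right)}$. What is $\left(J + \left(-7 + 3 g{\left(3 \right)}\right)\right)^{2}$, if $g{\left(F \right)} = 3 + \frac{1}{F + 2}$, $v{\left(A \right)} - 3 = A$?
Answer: $\frac{29929}{25} \approx 1197.2$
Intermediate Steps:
$v{\left(A \right)} = 3 + A$
$J = 32$ ($J = 3 + 29 = 32$)
$g{\left(F \right)} = 3 + \frac{1}{2 + F}$
$\left(J + \left(-7 + 3 g{\left(3 \right)}\right)\right)^{2} = \left(32 - \left(7 - 3 \frac{7 + 3 \cdot 3}{2 + 3}\right)\right)^{2} = \left(32 - \left(7 - 3 \frac{7 + 9}{5}\right)\right)^{2} = \left(32 - \left(7 - 3 \cdot \frac{1}{5} \cdot 16\right)\right)^{2} = \left(32 + \left(-7 + 3 \cdot \frac{16}{5}\right)\right)^{2} = \left(32 + \left(-7 + \frac{48}{5}\right)\right)^{2} = \left(32 + \frac{13}{5}\right)^{2} = \left(\frac{173}{5}\right)^{2} = \frac{29929}{25}$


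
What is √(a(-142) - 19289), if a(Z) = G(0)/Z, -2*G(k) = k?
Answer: I*√19289 ≈ 138.88*I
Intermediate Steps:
G(k) = -k/2
a(Z) = 0 (a(Z) = (-½*0)/Z = 0/Z = 0)
√(a(-142) - 19289) = √(0 - 19289) = √(-19289) = I*√19289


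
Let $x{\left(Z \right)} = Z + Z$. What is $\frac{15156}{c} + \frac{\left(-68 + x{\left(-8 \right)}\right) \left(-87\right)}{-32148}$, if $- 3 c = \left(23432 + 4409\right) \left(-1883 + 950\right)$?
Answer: $- \frac{1744151545}{7732086043} \approx -0.22557$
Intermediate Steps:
$x{\left(Z \right)} = 2 Z$
$c = 8658551$ ($c = - \frac{\left(23432 + 4409\right) \left(-1883 + 950\right)}{3} = - \frac{27841 \left(-933\right)}{3} = \left(- \frac{1}{3}\right) \left(-25975653\right) = 8658551$)
$\frac{15156}{c} + \frac{\left(-68 + x{\left(-8 \right)}\right) \left(-87\right)}{-32148} = \frac{15156}{8658551} + \frac{\left(-68 + 2 \left(-8\right)\right) \left(-87\right)}{-32148} = 15156 \cdot \frac{1}{8658551} + \left(-68 - 16\right) \left(-87\right) \left(- \frac{1}{32148}\right) = \frac{15156}{8658551} + \left(-84\right) \left(-87\right) \left(- \frac{1}{32148}\right) = \frac{15156}{8658551} + 7308 \left(- \frac{1}{32148}\right) = \frac{15156}{8658551} - \frac{203}{893} = - \frac{1744151545}{7732086043}$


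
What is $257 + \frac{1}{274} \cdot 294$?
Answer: $\frac{35356}{137} \approx 258.07$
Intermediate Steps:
$257 + \frac{1}{274} \cdot 294 = 257 + \frac{147}{137} = \frac{35356}{137}$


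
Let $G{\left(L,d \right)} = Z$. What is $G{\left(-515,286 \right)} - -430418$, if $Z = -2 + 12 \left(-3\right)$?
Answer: $430380$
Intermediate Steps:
$Z = -38$ ($Z = -2 - 36 = -38$)
$G{\left(L,d \right)} = -38$
$G{\left(-515,286 \right)} - -430418 = -38 - -430418 = -38 + 430418 = 430380$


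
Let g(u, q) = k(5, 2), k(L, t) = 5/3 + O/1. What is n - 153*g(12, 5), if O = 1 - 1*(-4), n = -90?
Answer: -1110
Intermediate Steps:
O = 5 (O = 1 + 4 = 5)
k(L, t) = 20/3 (k(L, t) = 5/3 + 5/1 = 5*(⅓) + 5*1 = 5/3 + 5 = 20/3)
g(u, q) = 20/3
n - 153*g(12, 5) = -90 - 153*20/3 = -90 - 1020 = -1110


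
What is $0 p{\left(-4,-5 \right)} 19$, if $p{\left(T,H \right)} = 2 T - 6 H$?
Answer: $0$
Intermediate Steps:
$p{\left(T,H \right)} = - 6 H + 2 T$
$0 p{\left(-4,-5 \right)} 19 = 0 \left(\left(-6\right) \left(-5\right) + 2 \left(-4\right)\right) 19 = 0 \left(30 - 8\right) 19 = 0 \cdot 22 \cdot 19 = 0 \cdot 19 = 0$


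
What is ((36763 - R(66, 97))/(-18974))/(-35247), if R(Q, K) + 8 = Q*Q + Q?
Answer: 10783/222925526 ≈ 4.8370e-5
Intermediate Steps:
R(Q, K) = -8 + Q + Q**2 (R(Q, K) = -8 + (Q*Q + Q) = -8 + (Q**2 + Q) = -8 + (Q + Q**2) = -8 + Q + Q**2)
((36763 - R(66, 97))/(-18974))/(-35247) = ((36763 - (-8 + 66 + 66**2))/(-18974))/(-35247) = ((36763 - (-8 + 66 + 4356))*(-1/18974))*(-1/35247) = ((36763 - 1*4414)*(-1/18974))*(-1/35247) = ((36763 - 4414)*(-1/18974))*(-1/35247) = (32349*(-1/18974))*(-1/35247) = -32349/18974*(-1/35247) = 10783/222925526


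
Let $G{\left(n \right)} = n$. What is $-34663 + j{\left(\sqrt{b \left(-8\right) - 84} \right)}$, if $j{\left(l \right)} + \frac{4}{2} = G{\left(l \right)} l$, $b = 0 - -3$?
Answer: $-34773$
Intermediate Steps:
$b = 3$ ($b = 0 + 3 = 3$)
$j{\left(l \right)} = -2 + l^{2}$ ($j{\left(l \right)} = -2 + l l = -2 + l^{2}$)
$-34663 + j{\left(\sqrt{b \left(-8\right) - 84} \right)} = -34663 + \left(-2 + \left(\sqrt{3 \left(-8\right) - 84}\right)^{2}\right) = -34663 + \left(-2 + \left(\sqrt{-24 - 84}\right)^{2}\right) = -34663 + \left(-2 + \left(\sqrt{-108}\right)^{2}\right) = -34663 + \left(-2 + \left(6 i \sqrt{3}\right)^{2}\right) = -34663 - 110 = -34773$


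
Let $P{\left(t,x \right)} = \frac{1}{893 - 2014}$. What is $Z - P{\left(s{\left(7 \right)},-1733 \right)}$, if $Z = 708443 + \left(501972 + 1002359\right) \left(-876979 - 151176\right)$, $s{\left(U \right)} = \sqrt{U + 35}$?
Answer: $- \frac{1733833583296301}{1121} \approx -1.5467 \cdot 10^{12}$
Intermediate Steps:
$s{\left(U \right)} = \sqrt{35 + U}$
$P{\left(t,x \right)} = - \frac{1}{1121}$ ($P{\left(t,x \right)} = \frac{1}{-1121} = - \frac{1}{1121}$)
$Z = -1546684730862$ ($Z = 708443 + 1504331 \left(-1028155\right) = 708443 - 1546685439305 = -1546684730862$)
$Z - P{\left(s{\left(7 \right)},-1733 \right)} = -1546684730862 - - \frac{1}{1121} = -1546684730862 + \frac{1}{1121} = - \frac{1733833583296301}{1121}$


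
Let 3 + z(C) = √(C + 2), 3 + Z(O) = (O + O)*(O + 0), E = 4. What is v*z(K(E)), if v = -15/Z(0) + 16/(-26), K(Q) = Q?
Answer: -171/13 + 57*√6/13 ≈ -2.4138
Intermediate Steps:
Z(O) = -3 + 2*O² (Z(O) = -3 + (O + O)*(O + 0) = -3 + (2*O)*O = -3 + 2*O²)
v = 57/13 (v = -15/(-3 + 2*0²) + 16/(-26) = -15/(-3 + 2*0) + 16*(-1/26) = -15/(-3 + 0) - 8/13 = -15/(-3) - 8/13 = -15*(-⅓) - 8/13 = 5 - 8/13 = 57/13 ≈ 4.3846)
z(C) = -3 + √(2 + C) (z(C) = -3 + √(C + 2) = -3 + √(2 + C))
v*z(K(E)) = 57*(-3 + √(2 + 4))/13 = 57*(-3 + √6)/13 = -171/13 + 57*√6/13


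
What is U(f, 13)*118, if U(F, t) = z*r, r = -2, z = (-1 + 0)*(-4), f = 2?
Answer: -944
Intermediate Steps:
z = 4 (z = -1*(-4) = 4)
U(F, t) = -8 (U(F, t) = 4*(-2) = -8)
U(f, 13)*118 = -8*118 = -944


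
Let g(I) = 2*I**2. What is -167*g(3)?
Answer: -3006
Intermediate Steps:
-167*g(3) = -334*3**2 = -334*9 = -167*18 = -3006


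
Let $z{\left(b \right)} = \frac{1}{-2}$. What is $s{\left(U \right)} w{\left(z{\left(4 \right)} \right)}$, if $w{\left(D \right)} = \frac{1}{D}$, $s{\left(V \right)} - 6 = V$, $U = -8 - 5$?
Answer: $14$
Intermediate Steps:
$z{\left(b \right)} = - \frac{1}{2}$
$U = -13$
$s{\left(V \right)} = 6 + V$
$s{\left(U \right)} w{\left(z{\left(4 \right)} \right)} = \frac{6 - 13}{- \frac{1}{2}} = \left(-7\right) \left(-2\right) = 14$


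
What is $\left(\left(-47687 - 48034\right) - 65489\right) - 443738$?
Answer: $-604948$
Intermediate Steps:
$\left(\left(-47687 - 48034\right) - 65489\right) - 443738 = \left(-95721 - 65489\right) - 443738 = -161210 - 443738 = -604948$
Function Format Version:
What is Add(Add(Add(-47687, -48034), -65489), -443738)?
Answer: -604948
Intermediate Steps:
Add(Add(Add(-47687, -48034), -65489), -443738) = Add(Add(-95721, -65489), -443738) = Add(-161210, -443738) = -604948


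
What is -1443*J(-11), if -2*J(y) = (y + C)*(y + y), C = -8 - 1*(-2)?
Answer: 269841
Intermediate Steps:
C = -6 (C = -8 + 2 = -6)
J(y) = -y*(-6 + y) (J(y) = -(y - 6)*(y + y)/2 = -(-6 + y)*2*y/2 = -y*(-6 + y))
-1443*J(-11) = -(-15873)*(6 - 1*(-11)) = -(-15873)*(6 + 11) = -(-15873)*17 = -1443*(-187) = 269841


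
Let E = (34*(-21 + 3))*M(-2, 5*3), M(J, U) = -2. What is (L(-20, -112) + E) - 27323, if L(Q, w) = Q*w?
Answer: -23859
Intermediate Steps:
E = 1224 (E = (34*(-21 + 3))*(-2) = (34*(-18))*(-2) = -612*(-2) = 1224)
(L(-20, -112) + E) - 27323 = (-20*(-112) + 1224) - 27323 = (2240 + 1224) - 27323 = 3464 - 27323 = -23859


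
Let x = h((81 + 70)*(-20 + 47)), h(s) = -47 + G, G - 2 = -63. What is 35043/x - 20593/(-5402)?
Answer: -31179707/97236 ≈ -320.66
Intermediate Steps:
G = -61 (G = 2 - 63 = -61)
h(s) = -108 (h(s) = -47 - 61 = -108)
x = -108
35043/x - 20593/(-5402) = 35043/(-108) - 20593/(-5402) = 35043*(-1/108) - 20593*(-1/5402) = -11681/36 + 20593/5402 = -31179707/97236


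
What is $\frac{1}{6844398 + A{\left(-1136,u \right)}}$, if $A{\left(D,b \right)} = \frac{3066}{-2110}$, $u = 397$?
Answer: $\frac{1055}{7220838357} \approx 1.461 \cdot 10^{-7}$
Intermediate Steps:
$A{\left(D,b \right)} = - \frac{1533}{1055}$ ($A{\left(D,b \right)} = 3066 \left(- \frac{1}{2110}\right) = - \frac{1533}{1055}$)
$\frac{1}{6844398 + A{\left(-1136,u \right)}} = \frac{1}{6844398 - \frac{1533}{1055}} = \frac{1}{\frac{7220838357}{1055}} = \frac{1055}{7220838357}$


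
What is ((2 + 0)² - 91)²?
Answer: 7569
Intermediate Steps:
((2 + 0)² - 91)² = (2² - 91)² = (4 - 91)² = (-87)² = 7569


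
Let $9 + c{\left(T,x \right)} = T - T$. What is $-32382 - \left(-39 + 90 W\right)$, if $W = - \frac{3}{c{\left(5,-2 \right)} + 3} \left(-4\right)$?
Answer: $-32163$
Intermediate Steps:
$c{\left(T,x \right)} = -9$ ($c{\left(T,x \right)} = -9 + \left(T - T\right) = -9 + 0 = -9$)
$W = -2$ ($W = - \frac{3}{-9 + 3} \left(-4\right) = - \frac{3}{-6} \left(-4\right) = \left(-3\right) \left(- \frac{1}{6}\right) \left(-4\right) = \frac{1}{2} \left(-4\right) = -2$)
$-32382 - \left(-39 + 90 W\right) = -32382 + \left(39 - -180\right) = -32382 + \left(39 + 180\right) = -32382 + 219 = -32163$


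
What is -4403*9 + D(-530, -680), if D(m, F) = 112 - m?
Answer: -38985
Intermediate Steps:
-4403*9 + D(-530, -680) = -4403*9 + (112 - 1*(-530)) = -39627 + (112 + 530) = -39627 + 642 = -38985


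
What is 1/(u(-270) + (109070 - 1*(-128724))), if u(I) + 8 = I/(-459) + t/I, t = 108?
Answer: 85/20211826 ≈ 4.2055e-6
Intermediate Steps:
u(I) = -8 + 108/I - I/459 (u(I) = -8 + (I/(-459) + 108/I) = -8 + (I*(-1/459) + 108/I) = -8 + (-I/459 + 108/I) = -8 + (108/I - I/459) = -8 + 108/I - I/459)
1/(u(-270) + (109070 - 1*(-128724))) = 1/((-8 + 108/(-270) - 1/459*(-270)) + (109070 - 1*(-128724))) = 1/((-8 + 108*(-1/270) + 10/17) + (109070 + 128724)) = 1/((-8 - ⅖ + 10/17) + 237794) = 1/(-664/85 + 237794) = 1/(20211826/85) = 85/20211826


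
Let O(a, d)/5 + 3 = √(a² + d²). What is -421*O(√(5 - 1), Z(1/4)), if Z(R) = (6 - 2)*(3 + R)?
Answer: 6315 - 2105*√173 ≈ -21372.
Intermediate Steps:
Z(R) = 12 + 4*R (Z(R) = 4*(3 + R) = 12 + 4*R)
O(a, d) = -15 + 5*√(a² + d²)
-421*O(√(5 - 1), Z(1/4)) = -421*(-15 + 5*√((√(5 - 1))² + (12 + 4*(1/4))²)) = -421*(-15 + 5*√((√4)² + (12 + 4*(1*(¼)))²)) = -421*(-15 + 5*√(2² + (12 + 4*(¼))²)) = -421*(-15 + 5*√(4 + (12 + 1)²)) = -421*(-15 + 5*√(4 + 13²)) = -421*(-15 + 5*√(4 + 169)) = -421*(-15 + 5*√173) = 6315 - 2105*√173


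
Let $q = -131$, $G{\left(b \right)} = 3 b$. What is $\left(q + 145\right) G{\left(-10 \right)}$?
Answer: $-420$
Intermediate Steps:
$\left(q + 145\right) G{\left(-10 \right)} = \left(-131 + 145\right) 3 \left(-10\right) = 14 \left(-30\right) = -420$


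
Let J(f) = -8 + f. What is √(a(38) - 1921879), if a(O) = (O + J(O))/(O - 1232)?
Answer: I*√684974992809/597 ≈ 1386.3*I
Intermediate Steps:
a(O) = (-8 + 2*O)/(-1232 + O) (a(O) = (O + (-8 + O))/(O - 1232) = (-8 + 2*O)/(-1232 + O))
√(a(38) - 1921879) = √(2*(-4 + 38)/(-1232 + 38) - 1921879) = √(2*34/(-1194) - 1921879) = √(2*(-1/1194)*34 - 1921879) = √(-34/597 - 1921879) = √(-1147361797/597) = I*√684974992809/597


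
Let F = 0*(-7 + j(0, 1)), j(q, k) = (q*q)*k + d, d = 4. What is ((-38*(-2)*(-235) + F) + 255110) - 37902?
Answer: 199348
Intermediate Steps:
j(q, k) = 4 + k*q² (j(q, k) = (q*q)*k + 4 = q²*k + 4 = k*q² + 4 = 4 + k*q²)
F = 0 (F = 0*(-7 + (4 + 1*0²)) = 0*(-7 + (4 + 1*0)) = 0*(-7 + (4 + 0)) = 0*(-7 + 4) = 0*(-3) = 0)
((-38*(-2)*(-235) + F) + 255110) - 37902 = ((-38*(-2)*(-235) + 0) + 255110) - 37902 = ((76*(-235) + 0) + 255110) - 37902 = ((-17860 + 0) + 255110) - 37902 = (-17860 + 255110) - 37902 = 237250 - 37902 = 199348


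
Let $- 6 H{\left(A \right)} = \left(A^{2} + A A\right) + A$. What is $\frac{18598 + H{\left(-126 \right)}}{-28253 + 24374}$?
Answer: $- \frac{13327}{3879} \approx -3.4357$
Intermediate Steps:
$H{\left(A \right)} = - \frac{A^{2}}{3} - \frac{A}{6}$ ($H{\left(A \right)} = - \frac{\left(A^{2} + A A\right) + A}{6} = - \frac{\left(A^{2} + A^{2}\right) + A}{6} = - \frac{2 A^{2} + A}{6} = - \frac{A + 2 A^{2}}{6} = - \frac{A^{2}}{3} - \frac{A}{6}$)
$\frac{18598 + H{\left(-126 \right)}}{-28253 + 24374} = \frac{18598 - - 21 \left(1 + 2 \left(-126\right)\right)}{-28253 + 24374} = \frac{18598 - - 21 \left(1 - 252\right)}{-3879} = \left(18598 - \left(-21\right) \left(-251\right)\right) \left(- \frac{1}{3879}\right) = \left(18598 - 5271\right) \left(- \frac{1}{3879}\right) = 13327 \left(- \frac{1}{3879}\right) = - \frac{13327}{3879}$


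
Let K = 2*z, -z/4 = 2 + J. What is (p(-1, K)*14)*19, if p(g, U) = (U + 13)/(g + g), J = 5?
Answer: 5719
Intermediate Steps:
z = -28 (z = -4*(2 + 5) = -4*7 = -28)
K = -56 (K = 2*(-28) = -56)
p(g, U) = (13 + U)/(2*g) (p(g, U) = (13 + U)/((2*g)) = (13 + U)*(1/(2*g)) = (13 + U)/(2*g))
(p(-1, K)*14)*19 = (((1/2)*(13 - 56)/(-1))*14)*19 = (((1/2)*(-1)*(-43))*14)*19 = ((43/2)*14)*19 = 301*19 = 5719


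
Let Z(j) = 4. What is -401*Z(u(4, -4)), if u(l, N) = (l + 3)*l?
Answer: -1604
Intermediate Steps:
u(l, N) = l*(3 + l) (u(l, N) = (3 + l)*l = l*(3 + l))
-401*Z(u(4, -4)) = -401*4 = -1604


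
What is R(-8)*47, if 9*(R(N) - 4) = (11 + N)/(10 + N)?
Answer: 1175/6 ≈ 195.83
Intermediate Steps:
R(N) = 4 + (11 + N)/(9*(10 + N)) (R(N) = 4 + ((11 + N)/(10 + N))/9 = 4 + (11 + N)/(9*(10 + N)))
R(-8)*47 = ((371 + 37*(-8))/(9*(10 - 8)))*47 = ((⅑)*(371 - 296)/2)*47 = ((⅑)*(½)*75)*47 = (25/6)*47 = 1175/6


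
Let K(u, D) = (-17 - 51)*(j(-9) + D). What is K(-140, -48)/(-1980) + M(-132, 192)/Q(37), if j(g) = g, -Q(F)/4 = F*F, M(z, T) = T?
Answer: -450107/225885 ≈ -1.9926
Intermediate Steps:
Q(F) = -4*F² (Q(F) = -4*F*F = -4*F²)
K(u, D) = 612 - 68*D (K(u, D) = (-17 - 51)*(-9 + D) = -68*(-9 + D) = 612 - 68*D)
K(-140, -48)/(-1980) + M(-132, 192)/Q(37) = (612 - 68*(-48))/(-1980) + 192/((-4*37²)) = (612 + 3264)*(-1/1980) + 192/((-4*1369)) = 3876*(-1/1980) + 192/(-5476) = -323/165 + 192*(-1/5476) = -323/165 - 48/1369 = -450107/225885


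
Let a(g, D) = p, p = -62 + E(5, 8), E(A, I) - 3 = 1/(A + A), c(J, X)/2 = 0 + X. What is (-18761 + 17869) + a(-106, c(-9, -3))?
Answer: -9509/10 ≈ -950.90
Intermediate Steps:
c(J, X) = 2*X (c(J, X) = 2*(0 + X) = 2*X)
E(A, I) = 3 + 1/(2*A) (E(A, I) = 3 + 1/(A + A) = 3 + 1/(2*A))
p = -589/10 (p = -62 + (3 + (½)/5) = -62 + (3 + (½)*(⅕)) = -62 + (3 + ⅒) = -62 + 31/10 = -589/10 ≈ -58.900)
a(g, D) = -589/10
(-18761 + 17869) + a(-106, c(-9, -3)) = (-18761 + 17869) - 589/10 = -892 - 589/10 = -9509/10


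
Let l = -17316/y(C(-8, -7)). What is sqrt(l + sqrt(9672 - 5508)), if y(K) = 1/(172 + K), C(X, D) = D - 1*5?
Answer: sqrt(-2770560 + 2*sqrt(1041)) ≈ 1664.5*I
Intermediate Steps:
C(X, D) = -5 + D (C(X, D) = D - 5 = -5 + D)
l = -2770560 (l = -17316/(1/(172 + (-5 - 7))) = -17316/(1/(172 - 12)) = -17316/(1/160) = -17316/1/160 = -17316*160 = -2770560)
sqrt(l + sqrt(9672 - 5508)) = sqrt(-2770560 + sqrt(9672 - 5508)) = sqrt(-2770560 + sqrt(4164)) = sqrt(-2770560 + 2*sqrt(1041))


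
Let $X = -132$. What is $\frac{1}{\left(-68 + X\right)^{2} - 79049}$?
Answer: $- \frac{1}{39049} \approx -2.5609 \cdot 10^{-5}$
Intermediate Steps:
$\frac{1}{\left(-68 + X\right)^{2} - 79049} = \frac{1}{\left(-68 - 132\right)^{2} - 79049} = \frac{1}{\left(-200\right)^{2} - 79049} = \frac{1}{40000 - 79049} = \frac{1}{-39049} = - \frac{1}{39049}$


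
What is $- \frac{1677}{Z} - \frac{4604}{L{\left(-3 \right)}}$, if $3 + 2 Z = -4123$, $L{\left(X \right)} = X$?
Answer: $\frac{9503083}{6189} \approx 1535.5$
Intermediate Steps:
$Z = -2063$ ($Z = - \frac{3}{2} + \frac{1}{2} \left(-4123\right) = - \frac{3}{2} - \frac{4123}{2} = -2063$)
$- \frac{1677}{Z} - \frac{4604}{L{\left(-3 \right)}} = - \frac{1677}{-2063} - \frac{4604}{-3} = \left(-1677\right) \left(- \frac{1}{2063}\right) - - \frac{4604}{3} = \frac{1677}{2063} + \frac{4604}{3} = \frac{9503083}{6189}$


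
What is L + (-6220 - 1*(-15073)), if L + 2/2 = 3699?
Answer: 12551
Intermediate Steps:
L = 3698 (L = -1 + 3699 = 3698)
L + (-6220 - 1*(-15073)) = 3698 + (-6220 - 1*(-15073)) = 3698 + (-6220 + 15073) = 3698 + 8853 = 12551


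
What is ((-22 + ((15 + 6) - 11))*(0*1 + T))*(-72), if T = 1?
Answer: 864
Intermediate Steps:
((-22 + ((15 + 6) - 11))*(0*1 + T))*(-72) = ((-22 + ((15 + 6) - 11))*(0*1 + 1))*(-72) = ((-22 + (21 - 11))*(0 + 1))*(-72) = ((-22 + 10)*1)*(-72) = -12*1*(-72) = -12*(-72) = 864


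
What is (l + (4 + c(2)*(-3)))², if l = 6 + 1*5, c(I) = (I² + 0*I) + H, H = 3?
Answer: 36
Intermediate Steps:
c(I) = 3 + I² (c(I) = (I² + 0*I) + 3 = (I² + 0) + 3 = I² + 3 = 3 + I²)
l = 11 (l = 6 + 5 = 11)
(l + (4 + c(2)*(-3)))² = (11 + (4 + (3 + 2²)*(-3)))² = (11 + (4 + (3 + 4)*(-3)))² = (11 + (4 + 7*(-3)))² = (11 + (4 - 21))² = (11 - 17)² = (-6)² = 36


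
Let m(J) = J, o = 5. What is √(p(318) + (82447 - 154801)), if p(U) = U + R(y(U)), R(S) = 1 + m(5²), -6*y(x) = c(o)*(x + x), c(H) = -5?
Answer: I*√72010 ≈ 268.35*I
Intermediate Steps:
y(x) = 5*x/3 (y(x) = -(-5)*(x + x)/6 = -(-5)*2*x/6 = -(-5)*x/3 = 5*x/3)
R(S) = 26 (R(S) = 1 + 5² = 1 + 25 = 26)
p(U) = 26 + U (p(U) = U + 26 = 26 + U)
√(p(318) + (82447 - 154801)) = √((26 + 318) + (82447 - 154801)) = √(344 - 72354) = √(-72010) = I*√72010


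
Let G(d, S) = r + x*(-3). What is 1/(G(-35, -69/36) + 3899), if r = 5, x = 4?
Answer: 1/3892 ≈ 0.00025694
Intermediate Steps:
G(d, S) = -7 (G(d, S) = 5 + 4*(-3) = 5 - 12 = -7)
1/(G(-35, -69/36) + 3899) = 1/(-7 + 3899) = 1/3892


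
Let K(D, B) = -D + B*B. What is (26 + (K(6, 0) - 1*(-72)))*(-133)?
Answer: -12236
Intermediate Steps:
K(D, B) = B² - D (K(D, B) = -D + B² = B² - D)
(26 + (K(6, 0) - 1*(-72)))*(-133) = (26 + ((0² - 1*6) - 1*(-72)))*(-133) = (26 + ((0 - 6) + 72))*(-133) = (26 + (-6 + 72))*(-133) = (26 + 66)*(-133) = 92*(-133) = -12236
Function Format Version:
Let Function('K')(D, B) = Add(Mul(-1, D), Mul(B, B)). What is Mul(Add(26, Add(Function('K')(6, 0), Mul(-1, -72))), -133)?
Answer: -12236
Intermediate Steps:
Function('K')(D, B) = Add(Pow(B, 2), Mul(-1, D)) (Function('K')(D, B) = Add(Mul(-1, D), Pow(B, 2)) = Add(Pow(B, 2), Mul(-1, D)))
Mul(Add(26, Add(Function('K')(6, 0), Mul(-1, -72))), -133) = Mul(Add(26, Add(Add(Pow(0, 2), Mul(-1, 6)), Mul(-1, -72))), -133) = Mul(Add(26, Add(Add(0, -6), 72)), -133) = Mul(Add(26, Add(-6, 72)), -133) = Mul(Add(26, 66), -133) = Mul(92, -133) = -12236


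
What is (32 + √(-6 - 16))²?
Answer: (32 + I*√22)² ≈ 1002.0 + 300.19*I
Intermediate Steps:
(32 + √(-6 - 16))² = (32 + √(-22))² = (32 + I*√22)²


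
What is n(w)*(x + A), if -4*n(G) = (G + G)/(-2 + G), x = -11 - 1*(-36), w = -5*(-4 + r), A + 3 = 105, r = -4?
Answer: -1270/19 ≈ -66.842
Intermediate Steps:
A = 102 (A = -3 + 105 = 102)
w = 40 (w = -5*(-4 - 4) = -5*(-8) = 40)
x = 25 (x = -11 + 36 = 25)
n(G) = -G/(2*(-2 + G)) (n(G) = -(G + G)/(4*(-2 + G)) = -2*G/(4*(-2 + G)) = -G/(2*(-2 + G)))
n(w)*(x + A) = (-1*40/(-4 + 2*40))*(25 + 102) = -1*40/(-4 + 80)*127 = -1*40/76*127 = -1*40*1/76*127 = -10/19*127 = -1270/19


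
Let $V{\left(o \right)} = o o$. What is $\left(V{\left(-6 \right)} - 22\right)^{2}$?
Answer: $196$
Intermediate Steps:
$V{\left(o \right)} = o^{2}$
$\left(V{\left(-6 \right)} - 22\right)^{2} = \left(\left(-6\right)^{2} - 22\right)^{2} = \left(36 - 22\right)^{2} = 14^{2} = 196$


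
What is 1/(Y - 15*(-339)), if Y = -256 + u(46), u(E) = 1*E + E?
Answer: 1/4921 ≈ 0.00020321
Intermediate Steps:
u(E) = 2*E (u(E) = E + E = 2*E)
Y = -164 (Y = -256 + 2*46 = -256 + 92 = -164)
1/(Y - 15*(-339)) = 1/(-164 - 15*(-339)) = 1/(-164 + 5085) = 1/4921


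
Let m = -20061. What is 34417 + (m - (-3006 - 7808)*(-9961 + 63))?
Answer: -107022616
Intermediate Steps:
34417 + (m - (-3006 - 7808)*(-9961 + 63)) = 34417 + (-20061 - (-3006 - 7808)*(-9961 + 63)) = 34417 + (-20061 - (-10814)*(-9898)) = 34417 + (-20061 - 1*107036972) = 34417 + (-20061 - 107036972) = 34417 - 107057033 = -107022616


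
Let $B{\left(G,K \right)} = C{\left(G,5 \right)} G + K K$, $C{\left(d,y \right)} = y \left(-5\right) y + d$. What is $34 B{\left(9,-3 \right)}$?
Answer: $-35190$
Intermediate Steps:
$C{\left(d,y \right)} = d - 5 y^{2}$ ($C{\left(d,y \right)} = - 5 y y + d = - 5 y^{2} + d = d - 5 y^{2}$)
$B{\left(G,K \right)} = K^{2} + G \left(-125 + G\right)$ ($B{\left(G,K \right)} = \left(G - 5 \cdot 5^{2}\right) G + K K = \left(G - 125\right) G + K^{2} = \left(-125 + G\right) G + K^{2} = G \left(-125 + G\right) + K^{2} = K^{2} + G \left(-125 + G\right)$)
$34 B{\left(9,-3 \right)} = 34 \left(\left(-3\right)^{2} + 9 \left(-125 + 9\right)\right) = 34 \left(9 + 9 \left(-116\right)\right) = 34 \left(9 - 1044\right) = 34 \left(-1035\right) = -35190$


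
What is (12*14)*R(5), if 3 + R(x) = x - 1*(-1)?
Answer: 504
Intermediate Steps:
R(x) = -2 + x (R(x) = -3 + (x - 1*(-1)) = -3 + (x + 1) = -3 + (1 + x) = -2 + x)
(12*14)*R(5) = (12*14)*(-2 + 5) = 168*3 = 504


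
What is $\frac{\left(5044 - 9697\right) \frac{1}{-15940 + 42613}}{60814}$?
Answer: $- \frac{1551}{540697274} \approx -2.8685 \cdot 10^{-6}$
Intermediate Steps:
$\frac{\left(5044 - 9697\right) \frac{1}{-15940 + 42613}}{60814} = - \frac{4653}{26673} \cdot \frac{1}{60814} = \left(-4653\right) \frac{1}{26673} \cdot \frac{1}{60814} = \left(- \frac{1551}{8891}\right) \frac{1}{60814} = - \frac{1551}{540697274}$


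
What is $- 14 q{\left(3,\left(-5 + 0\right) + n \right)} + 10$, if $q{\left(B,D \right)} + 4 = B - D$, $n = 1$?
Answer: $-32$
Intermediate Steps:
$q{\left(B,D \right)} = -4 + B - D$ ($q{\left(B,D \right)} = -4 + \left(B - D\right) = -4 + B - D$)
$- 14 q{\left(3,\left(-5 + 0\right) + n \right)} + 10 = - 14 \left(-4 + 3 - \left(\left(-5 + 0\right) + 1\right)\right) + 10 = - 14 \left(-4 + 3 - \left(-5 + 1\right)\right) + 10 = - 14 \left(-4 + 3 - -4\right) + 10 = - 14 \left(-4 + 3 + 4\right) + 10 = \left(-14\right) 3 + 10 = -42 + 10 = -32$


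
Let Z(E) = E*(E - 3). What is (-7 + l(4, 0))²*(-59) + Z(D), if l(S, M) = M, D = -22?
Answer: -2341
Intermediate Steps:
Z(E) = E*(-3 + E)
(-7 + l(4, 0))²*(-59) + Z(D) = (-7 + 0)²*(-59) - 22*(-3 - 22) = (-7)²*(-59) - 22*(-25) = 49*(-59) + 550 = -2891 + 550 = -2341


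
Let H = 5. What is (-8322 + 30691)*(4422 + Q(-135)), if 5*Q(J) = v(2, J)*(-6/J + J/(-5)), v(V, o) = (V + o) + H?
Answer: 18771483206/225 ≈ 8.3429e+7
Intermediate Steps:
v(V, o) = 5 + V + o (v(V, o) = (V + o) + 5 = 5 + V + o)
Q(J) = (7 + J)*(-6/J - J/5)/5 (Q(J) = ((5 + 2 + J)*(-6/J + J/(-5)))/5 = ((7 + J)*(-6/J + J*(-⅕)))/5 = ((7 + J)*(-6/J - J/5))/5 = (7 + J)*(-6/J - J/5)/5)
(-8322 + 30691)*(4422 + Q(-135)) = (-8322 + 30691)*(4422 - 1/25*(7 - 135)*(30 + (-135)²)/(-135)) = 22369*(4422 - 1/25*(-1/135)*(-128)*(30 + 18225)) = 22369*(4422 - 1/25*(-1/135)*(-128)*18255) = 22369*(4422 - 155776/225) = 22369*(839174/225) = 18771483206/225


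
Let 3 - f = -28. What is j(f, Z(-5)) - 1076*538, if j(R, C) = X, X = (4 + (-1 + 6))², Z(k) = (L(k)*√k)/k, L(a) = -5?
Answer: -578807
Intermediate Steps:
f = 31 (f = 3 - 1*(-28) = 3 + 28 = 31)
Z(k) = -5/√k (Z(k) = (-5*√k)/k = -5/√k)
X = 81 (X = (4 + 5)² = 9² = 81)
j(R, C) = 81
j(f, Z(-5)) - 1076*538 = 81 - 1076*538 = 81 - 578888 = -578807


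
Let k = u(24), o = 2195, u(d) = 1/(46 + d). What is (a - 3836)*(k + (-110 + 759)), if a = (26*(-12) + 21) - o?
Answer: -143607391/35 ≈ -4.1031e+6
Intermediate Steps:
k = 1/70 (k = 1/(46 + 24) = 1/70 ≈ 0.014286)
a = -2486 (a = (26*(-12) + 21) - 1*2195 = (-312 + 21) - 2195 = -291 - 2195 = -2486)
(a - 3836)*(k + (-110 + 759)) = (-2486 - 3836)*(1/70 + (-110 + 759)) = -6322*(1/70 + 649) = -6322*45431/70 = -143607391/35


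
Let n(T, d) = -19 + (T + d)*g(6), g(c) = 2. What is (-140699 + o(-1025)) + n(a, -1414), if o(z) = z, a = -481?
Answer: -145533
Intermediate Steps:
n(T, d) = -19 + 2*T + 2*d (n(T, d) = -19 + (T + d)*2 = -19 + (2*T + 2*d) = -19 + 2*T + 2*d)
(-140699 + o(-1025)) + n(a, -1414) = (-140699 - 1025) + (-19 + 2*(-481) + 2*(-1414)) = -141724 + (-19 - 962 - 2828) = -141724 - 3809 = -145533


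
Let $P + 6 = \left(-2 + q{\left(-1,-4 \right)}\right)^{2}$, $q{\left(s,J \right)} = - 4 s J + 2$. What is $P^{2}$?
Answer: $62500$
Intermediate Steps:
$q{\left(s,J \right)} = 2 - 4 J s$ ($q{\left(s,J \right)} = - 4 J s + 2 = 2 - 4 J s$)
$P = 250$ ($P = -6 + \left(-2 + \left(2 - \left(-16\right) \left(-1\right)\right)\right)^{2} = -6 + \left(-2 + \left(2 - 16\right)\right)^{2} = -6 + \left(-2 - 14\right)^{2} = -6 + \left(-16\right)^{2} = -6 + 256 = 250$)
$P^{2} = 250^{2} = 62500$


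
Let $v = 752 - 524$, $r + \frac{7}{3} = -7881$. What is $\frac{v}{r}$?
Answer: $- \frac{342}{11825} \approx -0.028922$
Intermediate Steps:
$r = - \frac{23650}{3}$ ($r = - \frac{7}{3} - 7881 = - \frac{23650}{3} \approx -7883.3$)
$v = 228$ ($v = 752 - 524 = 228$)
$\frac{v}{r} = \frac{228}{- \frac{23650}{3}} = 228 \left(- \frac{3}{23650}\right) = - \frac{342}{11825}$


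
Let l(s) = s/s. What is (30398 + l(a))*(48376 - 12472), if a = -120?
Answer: 1091445696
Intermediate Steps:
l(s) = 1
(30398 + l(a))*(48376 - 12472) = (30398 + 1)*(48376 - 12472) = 30399*35904 = 1091445696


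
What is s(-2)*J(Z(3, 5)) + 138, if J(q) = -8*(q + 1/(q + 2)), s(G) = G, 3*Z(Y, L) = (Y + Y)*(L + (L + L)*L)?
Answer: 13287/7 ≈ 1898.1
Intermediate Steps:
Z(Y, L) = 2*Y*(L + 2*L²)/3 (Z(Y, L) = ((Y + Y)*(L + (L + L)*L))/3 = ((2*Y)*(L + (2*L)*L))/3 = ((2*Y)*(L + 2*L²))/3 = (2*Y*(L + 2*L²))/3 = 2*Y*(L + 2*L²)/3)
J(q) = -8*q - 8/(2 + q) (J(q) = -8*(q + 1/(2 + q)) = -8*q - 8/(2 + q))
s(-2)*J(Z(3, 5)) + 138 = -16*(-1 - ((⅔)*5*3*(1 + 2*5))² - 4*5*3*(1 + 2*5)/3)/(2 + (⅔)*5*3*(1 + 2*5)) + 138 = -16*(-1 - ((⅔)*5*3*(1 + 10))² - 4*5*3*(1 + 10)/3)/(2 + (⅔)*5*3*(1 + 10)) + 138 = -16*(-1 - ((⅔)*5*3*11)² - 4*5*3*11/3)/(2 + (⅔)*5*3*11) + 138 = -16*(-1 - 1*110² - 2*110)/(2 + 110) + 138 = -16*(-1 - 1*12100 - 220)/112 + 138 = -16*(-1 - 12100 - 220)/112 + 138 = -16*(-12321)/112 + 138 = -2*(-12321/14) + 138 = 12321/7 + 138 = 13287/7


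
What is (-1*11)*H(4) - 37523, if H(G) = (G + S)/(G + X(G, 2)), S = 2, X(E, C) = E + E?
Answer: -75057/2 ≈ -37529.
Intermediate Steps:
X(E, C) = 2*E
H(G) = (2 + G)/(3*G) (H(G) = (G + 2)/(G + 2*G) = (2 + G)/((3*G)) = (2 + G)*(1/(3*G)) = (2 + G)/(3*G))
(-1*11)*H(4) - 37523 = (-1*11)*((1/3)*(2 + 4)/4) - 37523 = -11*6/(3*4) - 37523 = -11*1/2 - 37523 = -11/2 - 37523 = -75057/2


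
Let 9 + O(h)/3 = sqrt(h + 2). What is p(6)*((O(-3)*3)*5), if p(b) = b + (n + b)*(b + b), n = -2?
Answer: -21870 + 2430*I ≈ -21870.0 + 2430.0*I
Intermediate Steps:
p(b) = b + 2*b*(-2 + b) (p(b) = b + (-2 + b)*(b + b) = b + (-2 + b)*(2*b) = b + 2*b*(-2 + b))
O(h) = -27 + 3*sqrt(2 + h) (O(h) = -27 + 3*sqrt(h + 2) = -27 + 3*sqrt(2 + h))
p(6)*((O(-3)*3)*5) = (6*(-3 + 2*6))*(((-27 + 3*sqrt(2 - 3))*3)*5) = (6*(-3 + 12))*(((-27 + 3*sqrt(-1))*3)*5) = (6*9)*(((-27 + 3*I)*3)*5) = 54*((-81 + 9*I)*5) = 54*(-405 + 45*I) = -21870 + 2430*I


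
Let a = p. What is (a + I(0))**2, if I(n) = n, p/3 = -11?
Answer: 1089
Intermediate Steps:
p = -33 (p = 3*(-11) = -33)
a = -33
(a + I(0))**2 = (-33 + 0)**2 = (-33)**2 = 1089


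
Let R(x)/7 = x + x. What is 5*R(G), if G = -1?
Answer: -70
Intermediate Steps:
R(x) = 14*x (R(x) = 7*(x + x) = 7*(2*x) = 14*x)
5*R(G) = 5*(14*(-1)) = 5*(-14) = -70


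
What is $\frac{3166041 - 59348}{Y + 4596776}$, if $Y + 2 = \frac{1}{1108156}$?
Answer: $\frac{3442700488108}{5093942688745} \approx 0.67584$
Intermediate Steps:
$Y = - \frac{2216311}{1108156}$ ($Y = -2 + \frac{1}{1108156} = - \frac{2216311}{1108156} \approx -2.0$)
$\frac{3166041 - 59348}{Y + 4596776} = \frac{3166041 - 59348}{- \frac{2216311}{1108156} + 4596776} = \frac{3106693}{\frac{5093942688745}{1108156}} = 3106693 \cdot \frac{1108156}{5093942688745} = \frac{3442700488108}{5093942688745}$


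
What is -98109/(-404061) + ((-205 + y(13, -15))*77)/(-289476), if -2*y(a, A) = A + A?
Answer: 519872929/1772211546 ≈ 0.29335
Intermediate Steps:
y(a, A) = -A (y(a, A) = -(A + A)/2 = -A)
-98109/(-404061) + ((-205 + y(13, -15))*77)/(-289476) = -98109/(-404061) + ((-205 - 1*(-15))*77)/(-289476) = -98109*(-1/404061) + ((-205 + 15)*77)*(-1/289476) = 32703/134687 - 190*77*(-1/289476) = 32703/134687 - 14630*(-1/289476) = 32703/134687 + 665/13158 = 519872929/1772211546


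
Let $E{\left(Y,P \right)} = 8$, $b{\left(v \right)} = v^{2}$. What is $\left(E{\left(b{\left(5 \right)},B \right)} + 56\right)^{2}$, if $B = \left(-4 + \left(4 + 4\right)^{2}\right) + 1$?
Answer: $4096$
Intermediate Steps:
$B = 61$ ($B = \left(-4 + 8^{2}\right) + 1 = \left(-4 + 64\right) + 1 = 60 + 1 = 61$)
$\left(E{\left(b{\left(5 \right)},B \right)} + 56\right)^{2} = \left(8 + 56\right)^{2} = 64^{2} = 4096$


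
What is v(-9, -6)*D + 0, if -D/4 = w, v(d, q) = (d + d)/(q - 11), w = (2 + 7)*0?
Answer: 0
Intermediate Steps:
w = 0 (w = 9*0 = 0)
v(d, q) = 2*d/(-11 + q) (v(d, q) = (2*d)/(-11 + q) = 2*d/(-11 + q))
D = 0 (D = -4*0 = 0)
v(-9, -6)*D + 0 = (2*(-9)/(-11 - 6))*0 + 0 = (2*(-9)/(-17))*0 + 0 = (2*(-9)*(-1/17))*0 + 0 = (18/17)*0 + 0 = 0 + 0 = 0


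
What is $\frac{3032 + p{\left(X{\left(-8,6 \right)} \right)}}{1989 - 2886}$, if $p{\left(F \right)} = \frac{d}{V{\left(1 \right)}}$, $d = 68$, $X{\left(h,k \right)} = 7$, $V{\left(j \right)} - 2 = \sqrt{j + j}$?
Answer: $- \frac{3100}{897} + \frac{34 \sqrt{2}}{897} \approx -3.4024$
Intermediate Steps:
$V{\left(j \right)} = 2 + \sqrt{2} \sqrt{j}$ ($V{\left(j \right)} = 2 + \sqrt{j + j} = 2 + \sqrt{2 j} = 2 + \sqrt{2} \sqrt{j}$)
$p{\left(F \right)} = \frac{68}{2 + \sqrt{2}}$ ($p{\left(F \right)} = \frac{68}{2 + \sqrt{2} \sqrt{1}} = \frac{68}{2 + \sqrt{2} \cdot 1} = \frac{68}{2 + \sqrt{2}}$)
$\frac{3032 + p{\left(X{\left(-8,6 \right)} \right)}}{1989 - 2886} = \frac{3032 + \left(68 - 34 \sqrt{2}\right)}{1989 - 2886} = \frac{3100 - 34 \sqrt{2}}{-897} = \left(3100 - 34 \sqrt{2}\right) \left(- \frac{1}{897}\right) = - \frac{3100}{897} + \frac{34 \sqrt{2}}{897}$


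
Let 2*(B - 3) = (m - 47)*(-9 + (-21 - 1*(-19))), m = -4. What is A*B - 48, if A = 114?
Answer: 32271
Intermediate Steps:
B = 567/2 (B = 3 + ((-4 - 47)*(-9 + (-21 - 1*(-19))))/2 = 3 + (-51*(-9 + (-21 + 19)))/2 = 3 + (-51*(-9 - 2))/2 = 3 + (-51*(-11))/2 = 3 + (½)*561 = 3 + 561/2 = 567/2 ≈ 283.50)
A*B - 48 = 114*(567/2) - 48 = 32319 - 48 = 32271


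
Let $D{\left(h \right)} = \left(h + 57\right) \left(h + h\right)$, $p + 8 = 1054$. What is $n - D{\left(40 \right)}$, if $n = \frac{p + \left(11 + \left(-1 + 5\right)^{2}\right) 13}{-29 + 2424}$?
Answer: $- \frac{18583803}{2395} \approx -7759.4$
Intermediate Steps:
$p = 1046$ ($p = -8 + 1054 = 1046$)
$D{\left(h \right)} = 2 h \left(57 + h\right)$ ($D{\left(h \right)} = \left(57 + h\right) 2 h = 2 h \left(57 + h\right)$)
$n = \frac{1397}{2395}$ ($n = \frac{1046 + \left(11 + \left(-1 + 5\right)^{2}\right) 13}{-29 + 2424} = \frac{1046 + \left(11 + 4^{2}\right) 13}{2395} = \left(1046 + \left(11 + 16\right) 13\right) \frac{1}{2395} = \left(1046 + 27 \cdot 13\right) \frac{1}{2395} = \left(1046 + 351\right) \frac{1}{2395} = 1397 \cdot \frac{1}{2395} = \frac{1397}{2395} \approx 0.5833$)
$n - D{\left(40 \right)} = \frac{1397}{2395} - 2 \cdot 40 \left(57 + 40\right) = \frac{1397}{2395} - 2 \cdot 40 \cdot 97 = \frac{1397}{2395} - 7760 = - \frac{18583803}{2395}$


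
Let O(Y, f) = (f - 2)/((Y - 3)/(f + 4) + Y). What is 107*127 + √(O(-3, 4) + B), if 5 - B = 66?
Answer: 13589 + I*√13845/15 ≈ 13589.0 + 7.8443*I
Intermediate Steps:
B = -61 (B = 5 - 1*66 = 5 - 66 = -61)
O(Y, f) = (-2 + f)/(Y + (-3 + Y)/(4 + f)) (O(Y, f) = (-2 + f)/((-3 + Y)/(4 + f) + Y) = (-2 + f)/(Y + (-3 + Y)/(4 + f)))
107*127 + √(O(-3, 4) + B) = 107*127 + √((-8 + 4² + 2*4)/(-3 + 5*(-3) - 3*4) - 61) = 13589 + √((-8 + 16 + 8)/(-3 - 15 - 12) - 61) = 13589 + √(16/(-30) - 61) = 13589 + √(-1/30*16 - 61) = 13589 + √(-8/15 - 61) = 13589 + √(-923/15) = 13589 + I*√13845/15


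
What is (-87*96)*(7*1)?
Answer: -58464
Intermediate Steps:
(-87*96)*(7*1) = -8352*7 = -58464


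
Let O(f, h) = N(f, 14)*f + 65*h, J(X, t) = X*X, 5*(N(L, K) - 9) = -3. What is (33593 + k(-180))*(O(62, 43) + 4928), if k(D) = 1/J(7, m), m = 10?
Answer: 67848864702/245 ≈ 2.7693e+8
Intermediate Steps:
N(L, K) = 42/5 (N(L, K) = 9 + (1/5)*(-3) = 9 - 3/5 = 42/5)
J(X, t) = X**2
O(f, h) = 65*h + 42*f/5 (O(f, h) = 42*f/5 + 65*h = 65*h + 42*f/5)
k(D) = 1/49 (k(D) = 1/(7**2) = 1/49)
(33593 + k(-180))*(O(62, 43) + 4928) = (33593 + 1/49)*((65*43 + (42/5)*62) + 4928) = 1646058*((2795 + 2604/5) + 4928)/49 = 1646058*(16579/5 + 4928)/49 = (1646058/49)*(41219/5) = 67848864702/245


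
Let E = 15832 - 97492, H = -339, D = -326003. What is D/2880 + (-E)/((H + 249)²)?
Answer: -178181/1728 ≈ -103.11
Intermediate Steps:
E = -81660
D/2880 + (-E)/((H + 249)²) = -326003/2880 + (-1*(-81660))/((-339 + 249)²) = -326003*1/2880 + 81660/((-90)²) = -326003/2880 + 81660/8100 = -326003/2880 + 81660*(1/8100) = -326003/2880 + 1361/135 = -178181/1728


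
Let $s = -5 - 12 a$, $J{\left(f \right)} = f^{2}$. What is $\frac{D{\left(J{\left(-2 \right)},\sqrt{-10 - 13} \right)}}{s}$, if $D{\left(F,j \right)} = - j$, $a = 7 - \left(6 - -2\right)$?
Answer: $- \frac{i \sqrt{23}}{7} \approx - 0.68512 i$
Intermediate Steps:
$a = -1$ ($a = 7 - \left(6 + 2\right) = 7 - 8 = -1$)
$s = 7$ ($s = -5 - -12 = -5 + 12 = 7$)
$\frac{D{\left(J{\left(-2 \right)},\sqrt{-10 - 13} \right)}}{s} = \frac{\left(-1\right) \sqrt{-10 - 13}}{7} = - \sqrt{-23} \cdot \frac{1}{7} = - i \sqrt{23} \cdot \frac{1}{7} = - \frac{i \sqrt{23}}{7}$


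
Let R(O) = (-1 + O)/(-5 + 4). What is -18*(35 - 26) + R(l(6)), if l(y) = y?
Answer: -167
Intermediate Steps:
R(O) = 1 - O (R(O) = (-1 + O)/(-1) = (-1 + O)*(-1) = 1 - O)
-18*(35 - 26) + R(l(6)) = -18*(35 - 26) + (1 - 1*6) = -18*9 + (1 - 6) = -162 - 5 = -167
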